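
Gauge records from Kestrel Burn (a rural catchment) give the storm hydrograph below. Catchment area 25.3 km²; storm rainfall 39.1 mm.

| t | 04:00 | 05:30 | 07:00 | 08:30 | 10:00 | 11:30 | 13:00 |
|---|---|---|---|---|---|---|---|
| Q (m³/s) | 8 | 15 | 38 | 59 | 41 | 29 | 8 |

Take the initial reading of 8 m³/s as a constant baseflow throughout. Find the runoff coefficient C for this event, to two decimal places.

C ≈ 0.78

ΣQ_DR = 142.0 m³/s; V = ΣQ_DR·Δt = 7.668 × 10^5 m³.
Runoff depth d = V / A = 30.31 mm.
C = d / P = 30.31 / 39.1 = 0.78.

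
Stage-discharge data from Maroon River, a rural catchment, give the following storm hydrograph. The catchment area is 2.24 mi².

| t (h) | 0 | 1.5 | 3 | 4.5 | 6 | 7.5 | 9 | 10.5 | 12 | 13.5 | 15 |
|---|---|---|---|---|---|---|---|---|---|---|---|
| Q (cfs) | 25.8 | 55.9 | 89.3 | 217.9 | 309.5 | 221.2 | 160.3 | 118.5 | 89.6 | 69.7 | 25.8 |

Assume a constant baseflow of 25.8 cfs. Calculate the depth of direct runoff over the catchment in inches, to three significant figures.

d ≈ 1.14 in

Direct runoff: 0.0, 30.1, 63.5, 192.1, 283.7, 195.4, 134.5, 92.7, 63.8, 43.9, 0.0 cfs; ΣQ_DR = 1100 cfs.
V = ΣQ_DR · Δt = 1100 × 5400 s = 5.938 × 10^6 ft³.
Over A = 2.24 mi², depth = V / A = 1.14 in.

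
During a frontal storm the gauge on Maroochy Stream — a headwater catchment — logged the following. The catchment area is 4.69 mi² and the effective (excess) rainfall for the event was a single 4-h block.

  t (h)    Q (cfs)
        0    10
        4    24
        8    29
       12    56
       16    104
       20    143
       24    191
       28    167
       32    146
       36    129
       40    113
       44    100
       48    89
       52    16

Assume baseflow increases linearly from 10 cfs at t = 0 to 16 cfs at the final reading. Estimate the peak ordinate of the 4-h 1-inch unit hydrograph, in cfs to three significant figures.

U_p ≈ 119 cfs

Direct runoff: 0.00, 13.54, 18.08, 44.62, 92.15, 130.69, 178.23, 153.77, 132.31, 114.85, 98.38, 84.92, 73.46, 0.00 cfs; ΣQ_DR = 1135 cfs, peak = 178.23 cfs.
Runoff depth d = ΣQ_DR·Δt / A = 1135 × 14400 / (4.69 mi²) = 1.500 in.
The 1-inch UH is the DRH scaled by (1 in)/d, so U_p = 178.23 × 1/1.500 = 119 cfs.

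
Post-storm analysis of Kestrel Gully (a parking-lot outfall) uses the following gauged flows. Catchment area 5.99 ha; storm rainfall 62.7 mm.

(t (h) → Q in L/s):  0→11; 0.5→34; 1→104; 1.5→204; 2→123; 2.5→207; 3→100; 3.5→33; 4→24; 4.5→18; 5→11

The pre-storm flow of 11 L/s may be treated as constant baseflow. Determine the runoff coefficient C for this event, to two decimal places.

ΣQ_DR = 748.0 L/s; V = ΣQ_DR·Δt = 1.346 × 10^6 L.
Runoff depth d = V / A = 22.48 mm.
C = d / P = 22.48 / 62.7 = 0.36.

C ≈ 0.36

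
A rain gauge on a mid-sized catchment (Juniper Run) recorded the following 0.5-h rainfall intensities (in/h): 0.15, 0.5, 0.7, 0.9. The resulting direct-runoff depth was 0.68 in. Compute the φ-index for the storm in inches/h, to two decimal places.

φ ≈ 0.25 in/h

Only the 3 blocks with intensity above φ contribute runoff: 0.5, 0.7, 0.9 in/h.
Σ(I−φ)·Δt = d  ⇒  (0.5+0.7+0.9 − 3φ)·0.5 = 0.68
φ = (2.100 − 0.68/0.5) / 3 = 0.25 in/h.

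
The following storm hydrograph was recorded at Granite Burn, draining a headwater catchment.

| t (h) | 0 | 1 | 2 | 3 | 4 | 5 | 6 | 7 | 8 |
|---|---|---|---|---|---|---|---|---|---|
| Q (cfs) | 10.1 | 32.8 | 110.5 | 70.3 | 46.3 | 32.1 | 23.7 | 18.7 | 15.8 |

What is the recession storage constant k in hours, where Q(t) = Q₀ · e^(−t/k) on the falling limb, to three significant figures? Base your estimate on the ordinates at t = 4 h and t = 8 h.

k ≈ 3.72 h

On the falling limb, Q drops from 46.3 to 15.8 cfs between t = 4 h and t = 8 h (Δt = 4 h).
k = −Δt / ln(Q₂/Q₁) = −4 / ln(15.8/46.3) = 3.72 h.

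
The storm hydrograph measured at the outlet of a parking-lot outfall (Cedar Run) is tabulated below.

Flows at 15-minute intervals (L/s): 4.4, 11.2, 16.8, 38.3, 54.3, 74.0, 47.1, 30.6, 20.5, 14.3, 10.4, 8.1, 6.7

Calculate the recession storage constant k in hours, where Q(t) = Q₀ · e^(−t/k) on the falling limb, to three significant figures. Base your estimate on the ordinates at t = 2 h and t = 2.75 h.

On the falling limb, Q drops from 20.5 to 8.1 L/s between t = 2 h and t = 2.75 h (Δt = 0.75 h).
k = −Δt / ln(Q₂/Q₁) = −0.75 / ln(8.1/20.5) = 0.808 h.

k ≈ 0.808 h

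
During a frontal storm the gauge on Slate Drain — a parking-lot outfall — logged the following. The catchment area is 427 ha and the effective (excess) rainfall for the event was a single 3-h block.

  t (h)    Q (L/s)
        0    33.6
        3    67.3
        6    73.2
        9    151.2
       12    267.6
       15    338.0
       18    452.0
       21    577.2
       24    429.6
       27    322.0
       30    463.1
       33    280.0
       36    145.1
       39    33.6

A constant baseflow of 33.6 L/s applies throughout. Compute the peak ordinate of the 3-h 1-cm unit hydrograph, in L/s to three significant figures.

Direct runoff: 0.0, 33.7, 39.6, 117.6, 234.0, 304.4, 418.4, 543.6, 396.0, 288.4, 429.5, 246.4, 111.5, 0.0 L/s; ΣQ_DR = 3163 L/s, peak = 543.6 L/s.
Runoff depth d = ΣQ_DR·Δt / A = 3163 × 10800 / (427 ha) = 8.000 mm.
The 1-cm UH is the DRH scaled by (10 mm)/d, so U_p = 543.6 × 10/8.000 = 679 L/s.

U_p ≈ 679 L/s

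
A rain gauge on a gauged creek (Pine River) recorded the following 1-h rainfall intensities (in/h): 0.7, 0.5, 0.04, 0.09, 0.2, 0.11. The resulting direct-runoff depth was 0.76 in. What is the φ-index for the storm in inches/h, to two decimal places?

φ ≈ 0.22 in/h

Only the 2 blocks with intensity above φ contribute runoff: 0.7, 0.5 in/h.
Σ(I−φ)·Δt = d  ⇒  (0.7+0.5 − 2φ)·1 = 0.76
φ = (1.200 − 0.76/1) / 2 = 0.22 in/h.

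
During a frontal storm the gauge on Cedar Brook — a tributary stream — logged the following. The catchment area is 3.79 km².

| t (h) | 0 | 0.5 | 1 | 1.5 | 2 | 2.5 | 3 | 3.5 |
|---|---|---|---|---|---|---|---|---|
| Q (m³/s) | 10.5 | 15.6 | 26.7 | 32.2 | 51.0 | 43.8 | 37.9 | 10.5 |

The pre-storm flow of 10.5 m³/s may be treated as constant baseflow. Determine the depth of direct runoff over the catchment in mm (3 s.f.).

d ≈ 68.5 mm

Direct runoff: 0.0, 5.1, 16.2, 21.7, 40.5, 33.3, 27.4, 0.0 m³/s; ΣQ_DR = 144.2 m³/s.
V = ΣQ_DR · Δt = 144.2 × 1800 s = 2.596 × 10^5 m³.
Over A = 3.79 km², depth = V / A = 68.5 mm.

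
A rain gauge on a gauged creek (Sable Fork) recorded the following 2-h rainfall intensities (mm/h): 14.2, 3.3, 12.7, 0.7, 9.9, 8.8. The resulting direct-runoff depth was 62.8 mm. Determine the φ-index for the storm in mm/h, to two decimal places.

Only the 4 blocks with intensity above φ contribute runoff: 14.2, 12.7, 9.9, 8.8 mm/h.
Σ(I−φ)·Δt = d  ⇒  (14.2+12.7+9.9+8.8 − 4φ)·2 = 62.8
φ = (45.60 − 62.8/2) / 4 = 3.55 mm/h.

φ ≈ 3.55 mm/h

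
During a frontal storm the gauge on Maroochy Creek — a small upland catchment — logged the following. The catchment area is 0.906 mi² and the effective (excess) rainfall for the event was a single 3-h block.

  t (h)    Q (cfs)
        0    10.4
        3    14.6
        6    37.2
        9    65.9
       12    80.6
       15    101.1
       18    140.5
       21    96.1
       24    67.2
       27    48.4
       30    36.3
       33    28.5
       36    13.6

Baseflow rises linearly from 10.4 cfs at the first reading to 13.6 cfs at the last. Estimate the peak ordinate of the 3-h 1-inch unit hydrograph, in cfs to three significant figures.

U_p ≈ 42.9 cfs

Direct runoff: 0.00, 3.93, 26.27, 54.70, 69.13, 89.37, 128.50, 83.83, 54.67, 35.60, 23.23, 15.17, 0.00 cfs; ΣQ_DR = 584.4 cfs, peak = 128.50 cfs.
Runoff depth d = ΣQ_DR·Δt / A = 584.4 × 10800 / (0.906 mi²) = 2.999 in.
The 1-inch UH is the DRH scaled by (1 in)/d, so U_p = 128.50 × 1/2.999 = 42.9 cfs.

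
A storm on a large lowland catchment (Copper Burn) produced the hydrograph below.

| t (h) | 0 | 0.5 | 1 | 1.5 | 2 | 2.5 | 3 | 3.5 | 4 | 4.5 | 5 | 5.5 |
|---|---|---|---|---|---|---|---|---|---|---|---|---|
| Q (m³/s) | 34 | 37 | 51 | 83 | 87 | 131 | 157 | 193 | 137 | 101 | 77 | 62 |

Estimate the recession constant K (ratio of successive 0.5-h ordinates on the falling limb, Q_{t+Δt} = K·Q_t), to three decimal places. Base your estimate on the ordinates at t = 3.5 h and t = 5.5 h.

K ≈ 0.753

Using the recession-limb readings at t = 3.5 h and t = 5.5 h: Q falls from 193 to 62 m³/s over 4 intervals.
K = (Q₂/Q₁)^(1/4) = (62/193)^(1/4) = 0.753.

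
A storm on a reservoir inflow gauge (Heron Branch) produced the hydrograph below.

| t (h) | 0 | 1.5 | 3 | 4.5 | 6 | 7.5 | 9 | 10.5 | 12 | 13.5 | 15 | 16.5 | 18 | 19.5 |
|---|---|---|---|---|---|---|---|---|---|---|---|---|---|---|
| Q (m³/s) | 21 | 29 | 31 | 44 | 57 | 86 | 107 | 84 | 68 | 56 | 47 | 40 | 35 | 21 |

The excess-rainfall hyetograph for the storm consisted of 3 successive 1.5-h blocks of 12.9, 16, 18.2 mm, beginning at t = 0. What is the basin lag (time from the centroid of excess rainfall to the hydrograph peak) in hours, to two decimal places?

Centroid of excess rainfall: t_c = Σ P_i·t̄_i / ΣP_i = 2.4188 h (block centres at 0.75, 2.25, 3.75 h).
Hydrograph peak occurs at t = 9 h, so basin lag t_L = 9 − 2.4188 = 6.58 h.

t_L ≈ 6.58 h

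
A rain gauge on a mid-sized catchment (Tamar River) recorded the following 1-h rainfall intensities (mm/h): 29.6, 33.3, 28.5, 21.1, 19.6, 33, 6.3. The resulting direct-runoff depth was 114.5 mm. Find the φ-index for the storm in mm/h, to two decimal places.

φ ≈ 8.43 mm/h

Only the 6 blocks with intensity above φ contribute runoff: 29.6, 33.3, 28.5, 21.1, 19.6, 33 mm/h.
Σ(I−φ)·Δt = d  ⇒  (29.6+33.3+28.5+21.1+19.6+33 − 6φ)·1 = 114.5
φ = (165.1 − 114.5/1) / 6 = 8.43 mm/h.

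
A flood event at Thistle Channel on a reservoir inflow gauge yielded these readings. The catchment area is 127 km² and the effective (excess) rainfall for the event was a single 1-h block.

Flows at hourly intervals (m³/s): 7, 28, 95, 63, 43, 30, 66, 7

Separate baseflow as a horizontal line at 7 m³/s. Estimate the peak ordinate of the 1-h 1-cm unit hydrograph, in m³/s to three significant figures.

U_p ≈ 110 m³/s

Direct runoff: 0.0, 21.0, 88.0, 56.0, 36.0, 23.0, 59.0, 0.0 m³/s; ΣQ_DR = 283.0 m³/s, peak = 88.0 m³/s.
Runoff depth d = ΣQ_DR·Δt / A = 283.0 × 3600 / (127 km²) = 8.022 mm.
The 1-cm UH is the DRH scaled by (10 mm)/d, so U_p = 88.0 × 10/8.022 = 110 m³/s.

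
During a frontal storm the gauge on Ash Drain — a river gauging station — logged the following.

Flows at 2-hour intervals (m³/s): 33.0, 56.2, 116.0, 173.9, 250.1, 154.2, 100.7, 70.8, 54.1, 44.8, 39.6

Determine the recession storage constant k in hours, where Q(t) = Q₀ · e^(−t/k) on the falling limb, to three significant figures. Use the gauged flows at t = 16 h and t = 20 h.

k ≈ 12.8 h

On the falling limb, Q drops from 54.1 to 39.6 m³/s between t = 16 h and t = 20 h (Δt = 4 h).
k = −Δt / ln(Q₂/Q₁) = −4 / ln(39.6/54.1) = 12.8 h.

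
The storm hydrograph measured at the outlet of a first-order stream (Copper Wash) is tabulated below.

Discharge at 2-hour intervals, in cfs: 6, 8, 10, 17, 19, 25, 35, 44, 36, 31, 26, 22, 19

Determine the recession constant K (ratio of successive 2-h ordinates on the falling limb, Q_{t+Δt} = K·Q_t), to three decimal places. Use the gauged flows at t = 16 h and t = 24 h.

K ≈ 0.852

Using the recession-limb readings at t = 16 h and t = 24 h: Q falls from 36 to 19 cfs over 4 intervals.
K = (Q₂/Q₁)^(1/4) = (19/36)^(1/4) = 0.852.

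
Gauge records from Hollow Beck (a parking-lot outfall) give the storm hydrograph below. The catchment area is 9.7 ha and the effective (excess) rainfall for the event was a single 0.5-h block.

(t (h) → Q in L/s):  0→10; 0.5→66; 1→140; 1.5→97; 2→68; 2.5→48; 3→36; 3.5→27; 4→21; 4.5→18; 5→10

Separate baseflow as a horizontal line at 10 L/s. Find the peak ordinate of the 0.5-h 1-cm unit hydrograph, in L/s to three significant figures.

Direct runoff: 0.0, 56.0, 130.0, 87.0, 58.0, 38.0, 26.0, 17.0, 11.0, 8.0, 0.0 L/s; ΣQ_DR = 431.0 L/s, peak = 130.0 L/s.
Runoff depth d = ΣQ_DR·Δt / A = 431.0 × 1800 / (9.7 ha) = 7.998 mm.
The 1-cm UH is the DRH scaled by (10 mm)/d, so U_p = 130.0 × 10/7.998 = 163 L/s.

U_p ≈ 163 L/s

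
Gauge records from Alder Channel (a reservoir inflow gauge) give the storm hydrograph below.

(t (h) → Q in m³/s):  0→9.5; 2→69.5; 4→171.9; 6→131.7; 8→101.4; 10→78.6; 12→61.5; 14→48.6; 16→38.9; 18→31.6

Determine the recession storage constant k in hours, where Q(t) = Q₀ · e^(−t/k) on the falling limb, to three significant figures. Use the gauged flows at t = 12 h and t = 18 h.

k ≈ 9.01 h

On the falling limb, Q drops from 61.5 to 31.6 m³/s between t = 12 h and t = 18 h (Δt = 6 h).
k = −Δt / ln(Q₂/Q₁) = −6 / ln(31.6/61.5) = 9.01 h.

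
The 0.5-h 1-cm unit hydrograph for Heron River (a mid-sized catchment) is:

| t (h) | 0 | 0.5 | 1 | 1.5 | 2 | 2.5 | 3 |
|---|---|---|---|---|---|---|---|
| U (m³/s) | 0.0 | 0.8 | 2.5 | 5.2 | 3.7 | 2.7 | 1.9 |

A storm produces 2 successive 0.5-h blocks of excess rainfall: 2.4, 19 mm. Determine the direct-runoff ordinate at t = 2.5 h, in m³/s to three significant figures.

By discrete convolution, Q_j = Σ (P_i / 10 mm) · U_{j−i}.
At t = 2.5 h (j=5): Q = (2.4/10)·2.7 + (19/10)·3.7 = 7.68 m³/s.

Q ≈ 7.68 m³/s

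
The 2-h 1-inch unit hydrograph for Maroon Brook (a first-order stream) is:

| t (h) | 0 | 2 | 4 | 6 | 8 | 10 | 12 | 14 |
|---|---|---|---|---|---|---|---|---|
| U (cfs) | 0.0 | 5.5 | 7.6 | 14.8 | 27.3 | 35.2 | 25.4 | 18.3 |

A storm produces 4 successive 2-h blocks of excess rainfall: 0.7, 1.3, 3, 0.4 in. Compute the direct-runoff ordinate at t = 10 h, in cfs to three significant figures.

By discrete convolution, Q_j = Σ (P_i / 1 in) · U_{j−i}.
At t = 10 h (j=5): Q = (0.7/1)·35.2 + (1.3/1)·27.3 + (3/1)·14.8 + (0.4/1)·7.6 = 108 cfs.

Q ≈ 108 cfs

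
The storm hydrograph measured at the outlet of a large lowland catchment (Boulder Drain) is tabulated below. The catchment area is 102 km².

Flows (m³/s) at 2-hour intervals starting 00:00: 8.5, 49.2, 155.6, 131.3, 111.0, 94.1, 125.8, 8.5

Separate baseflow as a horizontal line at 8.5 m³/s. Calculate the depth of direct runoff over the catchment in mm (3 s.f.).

Direct runoff: 0.0, 40.7, 147.1, 122.8, 102.5, 85.6, 117.3, 0.0 m³/s; ΣQ_DR = 616.0 m³/s.
V = ΣQ_DR · Δt = 616.0 × 7200 s = 4.435 × 10^6 m³.
Over A = 102 km², depth = V / A = 43.5 mm.

d ≈ 43.5 mm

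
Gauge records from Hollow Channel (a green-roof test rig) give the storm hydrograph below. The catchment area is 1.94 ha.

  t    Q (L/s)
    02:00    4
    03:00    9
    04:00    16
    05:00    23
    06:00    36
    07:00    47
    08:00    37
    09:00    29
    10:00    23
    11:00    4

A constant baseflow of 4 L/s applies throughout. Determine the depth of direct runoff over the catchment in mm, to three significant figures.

Direct runoff: 0.0, 5.0, 12.0, 19.0, 32.0, 43.0, 33.0, 25.0, 19.0, 0.0 L/s; ΣQ_DR = 188.0 L/s.
V = ΣQ_DR · Δt = 188.0 × 3600 s = 6.768 × 10^5 L.
Over A = 1.94 ha, depth = V / A = 34.9 mm.

d ≈ 34.9 mm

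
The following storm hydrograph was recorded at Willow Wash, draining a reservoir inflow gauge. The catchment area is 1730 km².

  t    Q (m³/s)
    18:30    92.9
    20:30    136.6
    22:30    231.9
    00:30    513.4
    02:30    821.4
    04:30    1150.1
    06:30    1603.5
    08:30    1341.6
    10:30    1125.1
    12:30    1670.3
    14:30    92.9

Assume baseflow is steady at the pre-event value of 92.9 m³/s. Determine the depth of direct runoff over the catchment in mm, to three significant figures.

d ≈ 32.3 mm

Direct runoff: 0.0, 43.7, 139.0, 420.5, 728.5, 1057.2, 1510.6, 1248.7, 1032.2, 1577.4, 0.0 m³/s; ΣQ_DR = 7758 m³/s.
V = ΣQ_DR · Δt = 7758 × 7200 s = 5.586 × 10^7 m³.
Over A = 1730 km², depth = V / A = 32.3 mm.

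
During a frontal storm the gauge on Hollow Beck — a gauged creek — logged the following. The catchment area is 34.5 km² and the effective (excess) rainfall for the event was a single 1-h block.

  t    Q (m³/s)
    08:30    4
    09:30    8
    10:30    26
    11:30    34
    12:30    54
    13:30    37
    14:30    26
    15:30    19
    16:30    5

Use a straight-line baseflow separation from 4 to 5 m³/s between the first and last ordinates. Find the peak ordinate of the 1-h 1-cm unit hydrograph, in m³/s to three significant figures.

Direct runoff: 0.00, 3.88, 21.75, 29.62, 49.50, 32.38, 21.25, 14.12, 0.00 m³/s; ΣQ_DR = 172.5 m³/s, peak = 49.50 m³/s.
Runoff depth d = ΣQ_DR·Δt / A = 172.5 × 3600 / (34.5 km²) = 18.00 mm.
The 1-cm UH is the DRH scaled by (10 mm)/d, so U_p = 49.50 × 10/18.00 = 27.5 m³/s.

U_p ≈ 27.5 m³/s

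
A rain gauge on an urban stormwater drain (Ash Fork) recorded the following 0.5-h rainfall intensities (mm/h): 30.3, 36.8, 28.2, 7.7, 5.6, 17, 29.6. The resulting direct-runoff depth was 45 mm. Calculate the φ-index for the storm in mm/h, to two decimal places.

Only the 5 blocks with intensity above φ contribute runoff: 30.3, 36.8, 28.2, 17, 29.6 mm/h.
Σ(I−φ)·Δt = d  ⇒  (30.3+36.8+28.2+17+29.6 − 5φ)·0.5 = 45
φ = (141.9 − 45/0.5) / 5 = 10.38 mm/h.

φ ≈ 10.38 mm/h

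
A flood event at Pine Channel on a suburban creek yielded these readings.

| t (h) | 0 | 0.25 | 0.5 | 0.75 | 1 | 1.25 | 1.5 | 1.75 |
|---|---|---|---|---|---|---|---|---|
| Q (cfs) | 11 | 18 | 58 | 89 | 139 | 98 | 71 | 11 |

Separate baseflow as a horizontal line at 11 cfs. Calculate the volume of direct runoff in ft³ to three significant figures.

V ≈ 3.66 × 10^5 ft³

Direct-runoff ordinates (Q − Q_b): 0.0, 7.0, 47.0, 78.0, 128.0, 87.0, 60.0, 0.0 cfs.
ΣQ_DR = 407.0 cfs.
With Δt = 0.25 h = 900 s, V = ΣQ_DR · Δt = 407.0 × 900 = 3.66 × 10^5 ft³.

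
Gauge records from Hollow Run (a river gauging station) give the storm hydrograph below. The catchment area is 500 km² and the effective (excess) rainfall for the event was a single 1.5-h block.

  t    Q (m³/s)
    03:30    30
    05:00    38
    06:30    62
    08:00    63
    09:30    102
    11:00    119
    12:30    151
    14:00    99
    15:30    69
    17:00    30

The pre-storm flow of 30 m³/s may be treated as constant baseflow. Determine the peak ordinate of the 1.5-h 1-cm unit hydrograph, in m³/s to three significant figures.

Direct runoff: 0.0, 8.0, 32.0, 33.0, 72.0, 89.0, 121.0, 69.0, 39.0, 0.0 m³/s; ΣQ_DR = 463.0 m³/s, peak = 121.0 m³/s.
Runoff depth d = ΣQ_DR·Δt / A = 463.0 × 5400 / (500 km²) = 5.000 mm.
The 1-cm UH is the DRH scaled by (10 mm)/d, so U_p = 121.0 × 10/5.000 = 242 m³/s.

U_p ≈ 242 m³/s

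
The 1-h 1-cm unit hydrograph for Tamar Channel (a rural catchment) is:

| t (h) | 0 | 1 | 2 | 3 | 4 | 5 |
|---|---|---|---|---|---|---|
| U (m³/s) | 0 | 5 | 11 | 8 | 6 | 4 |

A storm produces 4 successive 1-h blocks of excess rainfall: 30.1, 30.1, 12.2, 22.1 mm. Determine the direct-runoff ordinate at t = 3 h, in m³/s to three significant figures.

Q ≈ 63.3 m³/s

By discrete convolution, Q_j = Σ (P_i / 10 mm) · U_{j−i}.
At t = 3 h (j=3): Q = (30.1/10)·8 + (30.1/10)·11 + (12.2/10)·5 + (22.1/10)·0 = 63.3 m³/s.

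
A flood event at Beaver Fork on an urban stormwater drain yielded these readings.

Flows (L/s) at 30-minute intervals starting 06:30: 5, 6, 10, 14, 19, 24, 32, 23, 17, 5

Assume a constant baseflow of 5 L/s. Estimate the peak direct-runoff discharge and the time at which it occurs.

Subtracting baseflow gives direct-runoff ordinates: 0.0, 1.0, 5.0, 9.0, 14.0, 19.0, 27.0, 18.0, 12.0, 0.0 L/s.
The maximum is 27.0 L/s, occurring at the reading for t = 09:30.

Q_p = 27.0 L/s at t = 09:30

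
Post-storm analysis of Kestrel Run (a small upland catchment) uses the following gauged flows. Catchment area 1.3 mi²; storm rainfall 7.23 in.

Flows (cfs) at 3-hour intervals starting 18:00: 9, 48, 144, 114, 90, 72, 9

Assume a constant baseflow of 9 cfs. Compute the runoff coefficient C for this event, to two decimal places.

ΣQ_DR = 423.0 cfs; V = ΣQ_DR·Δt = 4.568 × 10^6 ft³.
Runoff depth d = V / A = 1.513 in.
C = d / P = 1.513 / 7.23 = 0.21.

C ≈ 0.21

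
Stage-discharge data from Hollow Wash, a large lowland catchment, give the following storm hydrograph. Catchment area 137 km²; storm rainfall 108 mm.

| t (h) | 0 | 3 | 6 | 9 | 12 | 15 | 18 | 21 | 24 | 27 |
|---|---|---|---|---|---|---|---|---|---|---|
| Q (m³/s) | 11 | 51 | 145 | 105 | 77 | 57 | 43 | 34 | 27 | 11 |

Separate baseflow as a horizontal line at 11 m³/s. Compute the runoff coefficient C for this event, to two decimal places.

C ≈ 0.33

ΣQ_DR = 451.0 m³/s; V = ΣQ_DR·Δt = 4.871 × 10^6 m³.
Runoff depth d = V / A = 35.55 mm.
C = d / P = 35.55 / 108 = 0.33.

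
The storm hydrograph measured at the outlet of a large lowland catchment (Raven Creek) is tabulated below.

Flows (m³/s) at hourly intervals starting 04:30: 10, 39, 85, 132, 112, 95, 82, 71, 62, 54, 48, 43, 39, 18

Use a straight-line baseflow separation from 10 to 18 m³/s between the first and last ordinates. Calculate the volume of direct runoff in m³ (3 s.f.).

V ≈ 2.50 × 10^6 m³

Direct-runoff ordinates (Q − Q_b): 0.00, 28.38, 73.77, 120.15, 99.54, 81.92, 68.31, 56.69, 47.08, 38.46, 31.85, 26.23, 21.62, 0.00 m³/s.
ΣQ_DR = 694.0 m³/s.
With Δt = 1 h = 3600 s, V = ΣQ_DR · Δt = 694.0 × 3600 = 2.50 × 10^6 m³.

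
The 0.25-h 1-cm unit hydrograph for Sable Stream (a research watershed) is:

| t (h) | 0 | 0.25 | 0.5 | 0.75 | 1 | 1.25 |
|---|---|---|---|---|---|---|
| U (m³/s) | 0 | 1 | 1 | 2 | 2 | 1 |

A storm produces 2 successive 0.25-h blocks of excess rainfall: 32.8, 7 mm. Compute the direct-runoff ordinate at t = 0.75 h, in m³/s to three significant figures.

By discrete convolution, Q_j = Σ (P_i / 10 mm) · U_{j−i}.
At t = 0.75 h (j=3): Q = (32.8/10)·2 + (7/10)·1 = 7.26 m³/s.

Q ≈ 7.26 m³/s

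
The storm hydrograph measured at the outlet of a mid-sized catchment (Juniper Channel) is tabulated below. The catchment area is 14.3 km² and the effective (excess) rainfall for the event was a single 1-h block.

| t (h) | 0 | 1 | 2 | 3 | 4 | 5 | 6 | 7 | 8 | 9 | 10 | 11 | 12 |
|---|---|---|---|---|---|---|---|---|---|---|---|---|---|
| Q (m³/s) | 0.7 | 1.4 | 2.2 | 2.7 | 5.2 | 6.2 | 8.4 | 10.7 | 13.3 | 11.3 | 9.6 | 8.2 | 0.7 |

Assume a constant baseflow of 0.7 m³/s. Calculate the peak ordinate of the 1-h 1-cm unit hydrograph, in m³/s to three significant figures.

U_p ≈ 7.00 m³/s

Direct runoff: 0.0, 0.7, 1.5, 2.0, 4.5, 5.5, 7.7, 10.0, 12.6, 10.6, 8.9, 7.5, 0.0 m³/s; ΣQ_DR = 71.50 m³/s, peak = 12.6 m³/s.
Runoff depth d = ΣQ_DR·Δt / A = 71.50 × 3600 / (14.3 km²) = 18.00 mm.
The 1-cm UH is the DRH scaled by (10 mm)/d, so U_p = 12.6 × 10/18.00 = 7.00 m³/s.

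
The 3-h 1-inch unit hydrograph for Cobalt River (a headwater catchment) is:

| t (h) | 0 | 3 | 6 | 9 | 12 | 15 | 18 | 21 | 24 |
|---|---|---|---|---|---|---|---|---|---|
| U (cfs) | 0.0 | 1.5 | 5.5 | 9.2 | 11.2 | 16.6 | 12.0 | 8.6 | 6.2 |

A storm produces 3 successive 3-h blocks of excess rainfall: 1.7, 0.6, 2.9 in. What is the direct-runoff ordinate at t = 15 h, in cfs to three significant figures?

Q ≈ 61.6 cfs

By discrete convolution, Q_j = Σ (P_i / 1 in) · U_{j−i}.
At t = 15 h (j=5): Q = (1.7/1)·16.6 + (0.6/1)·11.2 + (2.9/1)·9.2 = 61.6 cfs.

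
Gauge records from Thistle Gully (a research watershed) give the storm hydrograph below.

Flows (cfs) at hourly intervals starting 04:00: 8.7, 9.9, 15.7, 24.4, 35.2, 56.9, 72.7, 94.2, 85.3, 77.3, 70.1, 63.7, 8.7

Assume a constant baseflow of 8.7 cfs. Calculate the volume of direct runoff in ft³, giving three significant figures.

Direct-runoff ordinates (Q − Q_b): 0.0, 1.2, 7.0, 15.7, 26.5, 48.2, 64.0, 85.5, 76.6, 68.6, 61.4, 55.0, 0.0 cfs.
ΣQ_DR = 509.7 cfs.
With Δt = 1 h = 3600 s, V = ΣQ_DR · Δt = 509.7 × 3600 = 1.83 × 10^6 ft³.

V ≈ 1.83 × 10^6 ft³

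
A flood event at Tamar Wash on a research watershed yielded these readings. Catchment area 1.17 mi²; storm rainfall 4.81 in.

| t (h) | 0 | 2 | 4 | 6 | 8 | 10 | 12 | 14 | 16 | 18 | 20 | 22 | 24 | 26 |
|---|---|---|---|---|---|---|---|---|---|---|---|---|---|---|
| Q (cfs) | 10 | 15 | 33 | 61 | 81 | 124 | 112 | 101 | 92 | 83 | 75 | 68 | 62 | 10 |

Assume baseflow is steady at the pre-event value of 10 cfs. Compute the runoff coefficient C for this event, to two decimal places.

C ≈ 0.43

ΣQ_DR = 787.0 cfs; V = ΣQ_DR·Δt = 5.666 × 10^6 ft³.
Runoff depth d = V / A = 2.085 in.
C = d / P = 2.085 / 4.81 = 0.43.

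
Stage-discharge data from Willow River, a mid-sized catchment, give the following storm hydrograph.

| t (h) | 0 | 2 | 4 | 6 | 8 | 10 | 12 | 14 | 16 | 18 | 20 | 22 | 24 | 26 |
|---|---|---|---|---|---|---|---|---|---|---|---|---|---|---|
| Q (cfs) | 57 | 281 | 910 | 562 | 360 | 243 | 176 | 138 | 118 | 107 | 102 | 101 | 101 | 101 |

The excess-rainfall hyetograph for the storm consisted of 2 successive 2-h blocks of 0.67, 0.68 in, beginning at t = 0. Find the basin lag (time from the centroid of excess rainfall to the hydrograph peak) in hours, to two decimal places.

Centroid of excess rainfall: t_c = Σ P_i·t̄_i / ΣP_i = 2.0074 h (block centres at 1, 3 h).
Hydrograph peak occurs at t = 4 h, so basin lag t_L = 4 − 2.0074 = 1.99 h.

t_L ≈ 1.99 h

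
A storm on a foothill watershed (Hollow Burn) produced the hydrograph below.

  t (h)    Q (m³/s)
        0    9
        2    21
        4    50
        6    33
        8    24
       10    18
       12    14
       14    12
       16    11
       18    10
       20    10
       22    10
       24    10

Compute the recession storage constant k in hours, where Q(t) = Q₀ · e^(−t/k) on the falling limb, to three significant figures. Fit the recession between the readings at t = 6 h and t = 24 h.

k ≈ 15.1 h

On the falling limb, Q drops from 33 to 10 m³/s between t = 6 h and t = 24 h (Δt = 18 h).
k = −Δt / ln(Q₂/Q₁) = −18 / ln(10/33) = 15.1 h.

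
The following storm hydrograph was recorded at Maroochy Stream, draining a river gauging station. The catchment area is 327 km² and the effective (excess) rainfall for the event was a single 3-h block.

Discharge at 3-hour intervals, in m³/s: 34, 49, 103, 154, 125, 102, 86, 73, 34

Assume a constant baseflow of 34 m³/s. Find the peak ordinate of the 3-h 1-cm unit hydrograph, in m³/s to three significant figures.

Direct runoff: 0.0, 15.0, 69.0, 120.0, 91.0, 68.0, 52.0, 39.0, 0.0 m³/s; ΣQ_DR = 454.0 m³/s, peak = 120.0 m³/s.
Runoff depth d = ΣQ_DR·Δt / A = 454.0 × 10800 / (327 km²) = 14.99 mm.
The 1-cm UH is the DRH scaled by (10 mm)/d, so U_p = 120.0 × 10/14.99 = 80.0 m³/s.

U_p ≈ 80.0 m³/s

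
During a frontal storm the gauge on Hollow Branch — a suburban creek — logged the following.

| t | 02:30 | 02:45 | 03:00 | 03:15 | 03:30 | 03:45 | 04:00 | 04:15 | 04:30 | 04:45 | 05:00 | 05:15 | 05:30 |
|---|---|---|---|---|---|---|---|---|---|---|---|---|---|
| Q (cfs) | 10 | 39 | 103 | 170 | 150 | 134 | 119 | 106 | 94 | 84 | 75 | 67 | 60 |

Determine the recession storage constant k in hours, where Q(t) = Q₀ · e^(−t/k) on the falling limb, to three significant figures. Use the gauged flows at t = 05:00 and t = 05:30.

k ≈ 2.24 h

On the falling limb, Q drops from 75 to 60 cfs between t = 05:00 and t = 05:30 (Δt = 0.5 h).
k = −Δt / ln(Q₂/Q₁) = −0.5 / ln(60/75) = 2.24 h.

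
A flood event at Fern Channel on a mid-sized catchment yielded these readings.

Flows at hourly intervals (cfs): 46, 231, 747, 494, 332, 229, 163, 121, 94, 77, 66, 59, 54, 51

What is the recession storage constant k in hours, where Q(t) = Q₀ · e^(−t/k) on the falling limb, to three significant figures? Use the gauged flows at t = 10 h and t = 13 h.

k ≈ 11.6 h

On the falling limb, Q drops from 66 to 51 cfs between t = 10 h and t = 13 h (Δt = 3 h).
k = −Δt / ln(Q₂/Q₁) = −3 / ln(51/66) = 11.6 h.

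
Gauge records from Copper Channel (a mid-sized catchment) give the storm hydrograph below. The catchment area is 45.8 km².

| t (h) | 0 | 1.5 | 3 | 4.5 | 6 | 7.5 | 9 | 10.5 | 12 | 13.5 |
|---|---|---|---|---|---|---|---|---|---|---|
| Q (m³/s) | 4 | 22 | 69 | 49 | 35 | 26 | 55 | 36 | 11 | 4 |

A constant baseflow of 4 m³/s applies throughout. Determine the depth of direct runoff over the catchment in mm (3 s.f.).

d ≈ 32.0 mm

Direct runoff: 0.0, 18.0, 65.0, 45.0, 31.0, 22.0, 51.0, 32.0, 7.0, 0.0 m³/s; ΣQ_DR = 271.0 m³/s.
V = ΣQ_DR · Δt = 271.0 × 5400 s = 1.463 × 10^6 m³.
Over A = 45.8 km², depth = V / A = 32.0 mm.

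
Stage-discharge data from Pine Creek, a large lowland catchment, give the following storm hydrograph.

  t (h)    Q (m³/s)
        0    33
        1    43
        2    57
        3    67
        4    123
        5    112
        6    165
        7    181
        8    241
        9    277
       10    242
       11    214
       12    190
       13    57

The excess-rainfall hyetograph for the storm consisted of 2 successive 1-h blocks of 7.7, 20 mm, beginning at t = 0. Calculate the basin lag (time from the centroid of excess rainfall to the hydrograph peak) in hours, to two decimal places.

t_L ≈ 7.78 h

Centroid of excess rainfall: t_c = Σ P_i·t̄_i / ΣP_i = 1.2220 h (block centres at 0.5, 1.5 h).
Hydrograph peak occurs at t = 9 h, so basin lag t_L = 9 − 1.2220 = 7.78 h.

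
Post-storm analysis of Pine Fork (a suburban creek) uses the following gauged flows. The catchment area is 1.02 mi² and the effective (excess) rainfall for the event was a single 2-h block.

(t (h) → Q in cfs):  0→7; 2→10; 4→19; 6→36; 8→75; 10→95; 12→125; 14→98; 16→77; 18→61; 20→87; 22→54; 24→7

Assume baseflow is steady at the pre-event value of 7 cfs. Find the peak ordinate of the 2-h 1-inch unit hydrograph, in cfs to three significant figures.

U_p ≈ 58.8 cfs

Direct runoff: 0.0, 3.0, 12.0, 29.0, 68.0, 88.0, 118.0, 91.0, 70.0, 54.0, 80.0, 47.0, 0.0 cfs; ΣQ_DR = 660.0 cfs, peak = 118.0 cfs.
Runoff depth d = ΣQ_DR·Δt / A = 660.0 × 7200 / (1.02 mi²) = 2.005 in.
The 1-inch UH is the DRH scaled by (1 in)/d, so U_p = 118.0 × 1/2.005 = 58.8 cfs.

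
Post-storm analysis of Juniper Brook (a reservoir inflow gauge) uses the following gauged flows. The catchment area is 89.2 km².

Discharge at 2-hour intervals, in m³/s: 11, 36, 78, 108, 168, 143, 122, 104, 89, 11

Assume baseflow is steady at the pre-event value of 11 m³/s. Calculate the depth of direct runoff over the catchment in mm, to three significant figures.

Direct runoff: 0.0, 25.0, 67.0, 97.0, 157.0, 132.0, 111.0, 93.0, 78.0, 0.0 m³/s; ΣQ_DR = 760.0 m³/s.
V = ΣQ_DR · Δt = 760.0 × 7200 s = 5.472 × 10^6 m³.
Over A = 89.2 km², depth = V / A = 61.3 mm.

d ≈ 61.3 mm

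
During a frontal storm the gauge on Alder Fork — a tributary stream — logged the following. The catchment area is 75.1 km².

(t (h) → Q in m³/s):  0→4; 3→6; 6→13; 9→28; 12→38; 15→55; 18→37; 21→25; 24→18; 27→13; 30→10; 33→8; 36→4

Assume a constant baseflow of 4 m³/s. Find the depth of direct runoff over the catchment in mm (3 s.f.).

Direct runoff: 0.0, 2.0, 9.0, 24.0, 34.0, 51.0, 33.0, 21.0, 14.0, 9.0, 6.0, 4.0, 0.0 m³/s; ΣQ_DR = 207.0 m³/s.
V = ΣQ_DR · Δt = 207.0 × 10800 s = 2.236 × 10^6 m³.
Over A = 75.1 km², depth = V / A = 29.8 mm.

d ≈ 29.8 mm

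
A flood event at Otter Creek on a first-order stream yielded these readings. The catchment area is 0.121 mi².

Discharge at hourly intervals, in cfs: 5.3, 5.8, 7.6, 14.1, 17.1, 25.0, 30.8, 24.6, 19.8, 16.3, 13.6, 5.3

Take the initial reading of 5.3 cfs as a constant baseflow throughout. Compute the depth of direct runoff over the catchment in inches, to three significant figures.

d ≈ 1.56 in

Direct runoff: 0.0, 0.5, 2.3, 8.8, 11.8, 19.7, 25.5, 19.3, 14.5, 11.0, 8.3, 0.0 cfs; ΣQ_DR = 121.7 cfs.
V = ΣQ_DR · Δt = 121.7 × 3600 s = 4.381 × 10^5 ft³.
Over A = 0.121 mi², depth = V / A = 1.56 in.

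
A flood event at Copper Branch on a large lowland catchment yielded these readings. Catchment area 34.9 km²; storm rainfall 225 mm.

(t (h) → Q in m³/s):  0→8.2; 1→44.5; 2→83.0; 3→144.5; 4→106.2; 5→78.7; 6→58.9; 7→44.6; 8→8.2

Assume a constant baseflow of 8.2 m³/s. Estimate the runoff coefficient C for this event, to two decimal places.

ΣQ_DR = 503.0 m³/s; V = ΣQ_DR·Δt = 1.811 × 10^6 m³.
Runoff depth d = V / A = 51.89 mm.
C = d / P = 51.89 / 225 = 0.23.

C ≈ 0.23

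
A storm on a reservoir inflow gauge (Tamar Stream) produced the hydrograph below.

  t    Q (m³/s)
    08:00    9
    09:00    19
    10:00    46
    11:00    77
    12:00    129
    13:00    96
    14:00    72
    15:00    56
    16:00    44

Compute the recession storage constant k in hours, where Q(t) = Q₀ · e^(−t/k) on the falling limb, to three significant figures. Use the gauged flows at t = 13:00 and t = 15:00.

On the falling limb, Q drops from 96 to 56 m³/s between t = 13:00 and t = 15:00 (Δt = 2 h).
k = −Δt / ln(Q₂/Q₁) = −2 / ln(56/96) = 3.71 h.

k ≈ 3.71 h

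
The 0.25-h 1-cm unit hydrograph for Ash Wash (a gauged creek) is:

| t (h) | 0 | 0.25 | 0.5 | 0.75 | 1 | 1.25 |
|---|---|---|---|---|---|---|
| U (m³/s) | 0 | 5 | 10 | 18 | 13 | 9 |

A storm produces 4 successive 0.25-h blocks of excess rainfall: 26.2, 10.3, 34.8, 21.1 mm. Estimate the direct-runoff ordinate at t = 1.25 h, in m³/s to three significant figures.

By discrete convolution, Q_j = Σ (P_i / 10 mm) · U_{j−i}.
At t = 1.25 h (j=5): Q = (26.2/10)·9 + (10.3/10)·13 + (34.8/10)·18 + (21.1/10)·10 = 121 m³/s.

Q ≈ 121 m³/s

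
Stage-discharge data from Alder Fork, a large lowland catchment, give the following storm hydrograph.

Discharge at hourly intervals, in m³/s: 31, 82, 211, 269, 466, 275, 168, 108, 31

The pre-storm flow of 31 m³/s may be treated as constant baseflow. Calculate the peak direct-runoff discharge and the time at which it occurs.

Subtracting baseflow gives direct-runoff ordinates: 0.0, 51.0, 180.0, 238.0, 435.0, 244.0, 137.0, 77.0, 0.0 m³/s.
The maximum is 435.0 m³/s, occurring at the reading for t = 4 h.

Q_p = 435.0 m³/s at t = 4 h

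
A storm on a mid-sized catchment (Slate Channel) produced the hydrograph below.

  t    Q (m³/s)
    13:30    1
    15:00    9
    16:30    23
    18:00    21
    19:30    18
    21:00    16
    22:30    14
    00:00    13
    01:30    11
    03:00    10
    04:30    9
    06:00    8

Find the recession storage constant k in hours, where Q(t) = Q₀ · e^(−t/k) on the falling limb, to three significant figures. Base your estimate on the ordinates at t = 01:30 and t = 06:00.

k ≈ 14.1 h

On the falling limb, Q drops from 11 to 8 m³/s between t = 01:30 and t = 06:00 (Δt = 4.5 h).
k = −Δt / ln(Q₂/Q₁) = −4.5 / ln(8/11) = 14.1 h.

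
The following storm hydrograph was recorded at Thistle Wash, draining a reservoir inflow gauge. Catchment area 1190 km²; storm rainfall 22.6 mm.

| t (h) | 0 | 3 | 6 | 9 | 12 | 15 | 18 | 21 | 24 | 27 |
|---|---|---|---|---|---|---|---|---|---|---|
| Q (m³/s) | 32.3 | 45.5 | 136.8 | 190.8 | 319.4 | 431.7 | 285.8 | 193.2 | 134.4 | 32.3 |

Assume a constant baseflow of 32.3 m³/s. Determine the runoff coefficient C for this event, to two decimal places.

ΣQ_DR = 1479 m³/s; V = ΣQ_DR·Δt = 1.598 × 10^7 m³.
Runoff depth d = V / A = 13.42 mm.
C = d / P = 13.42 / 22.6 = 0.59.

C ≈ 0.59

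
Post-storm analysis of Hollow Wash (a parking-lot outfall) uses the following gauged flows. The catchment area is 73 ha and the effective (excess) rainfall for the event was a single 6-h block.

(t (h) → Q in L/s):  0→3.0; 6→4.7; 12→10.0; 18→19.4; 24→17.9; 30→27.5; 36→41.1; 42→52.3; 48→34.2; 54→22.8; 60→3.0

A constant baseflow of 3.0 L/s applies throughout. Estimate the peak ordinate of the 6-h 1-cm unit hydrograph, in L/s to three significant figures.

Direct runoff: 0.0, 1.7, 7.0, 16.4, 14.9, 24.5, 38.1, 49.3, 31.2, 19.8, 0.0 L/s; ΣQ_DR = 202.9 L/s, peak = 49.3 L/s.
Runoff depth d = ΣQ_DR·Δt / A = 202.9 × 21600 / (73 ha) = 6.004 mm.
The 1-cm UH is the DRH scaled by (10 mm)/d, so U_p = 49.3 × 10/6.004 = 82.1 L/s.

U_p ≈ 82.1 L/s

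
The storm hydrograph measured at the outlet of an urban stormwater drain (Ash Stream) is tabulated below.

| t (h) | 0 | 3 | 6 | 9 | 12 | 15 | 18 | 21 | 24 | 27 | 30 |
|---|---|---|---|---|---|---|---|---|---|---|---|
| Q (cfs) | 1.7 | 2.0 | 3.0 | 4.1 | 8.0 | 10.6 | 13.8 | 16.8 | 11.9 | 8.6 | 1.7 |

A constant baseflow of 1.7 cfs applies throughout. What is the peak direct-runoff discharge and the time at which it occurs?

Subtracting baseflow gives direct-runoff ordinates: 0.0, 0.3, 1.3, 2.4, 6.3, 8.9, 12.1, 15.1, 10.2, 6.9, 0.0 cfs.
The maximum is 15.1 cfs, occurring at the reading for t = 21 h.

Q_p = 15.1 cfs at t = 21 h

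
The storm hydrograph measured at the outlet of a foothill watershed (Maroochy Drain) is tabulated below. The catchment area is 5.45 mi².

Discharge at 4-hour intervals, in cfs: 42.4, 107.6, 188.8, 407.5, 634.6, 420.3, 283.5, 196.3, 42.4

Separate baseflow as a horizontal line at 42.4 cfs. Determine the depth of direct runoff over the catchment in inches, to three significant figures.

d ≈ 2.21 in

Direct runoff: 0.0, 65.2, 146.4, 365.1, 592.2, 377.9, 241.1, 153.9, 0.0 cfs; ΣQ_DR = 1942 cfs.
V = ΣQ_DR · Δt = 1942 × 14400 s = 2.796 × 10^7 ft³.
Over A = 5.45 mi², depth = V / A = 2.21 in.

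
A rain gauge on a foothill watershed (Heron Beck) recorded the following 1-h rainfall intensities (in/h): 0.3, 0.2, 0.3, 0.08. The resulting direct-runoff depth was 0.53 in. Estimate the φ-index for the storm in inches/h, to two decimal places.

φ ≈ 0.09 in/h

Only the 3 blocks with intensity above φ contribute runoff: 0.3, 0.2, 0.3 in/h.
Σ(I−φ)·Δt = d  ⇒  (0.3+0.2+0.3 − 3φ)·1 = 0.53
φ = (0.8000 − 0.53/1) / 3 = 0.09 in/h.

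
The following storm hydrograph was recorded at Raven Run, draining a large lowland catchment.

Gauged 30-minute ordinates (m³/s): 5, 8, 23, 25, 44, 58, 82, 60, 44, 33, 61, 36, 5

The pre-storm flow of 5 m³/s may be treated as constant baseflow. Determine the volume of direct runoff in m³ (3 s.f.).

V ≈ 7.54 × 10^5 m³

Direct-runoff ordinates (Q − Q_b): 0.0, 3.0, 18.0, 20.0, 39.0, 53.0, 77.0, 55.0, 39.0, 28.0, 56.0, 31.0, 0.0 m³/s.
ΣQ_DR = 419.0 m³/s.
With Δt = 0.5 h = 1800 s, V = ΣQ_DR · Δt = 419.0 × 1800 = 7.54 × 10^5 m³.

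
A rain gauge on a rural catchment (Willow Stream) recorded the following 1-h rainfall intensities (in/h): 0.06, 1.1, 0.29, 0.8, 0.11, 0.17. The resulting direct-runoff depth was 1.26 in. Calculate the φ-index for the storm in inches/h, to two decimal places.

φ ≈ 0.32 in/h

Only the 2 blocks with intensity above φ contribute runoff: 1.1, 0.8 in/h.
Σ(I−φ)·Δt = d  ⇒  (1.1+0.8 − 2φ)·1 = 1.26
φ = (1.900 − 1.26/1) / 2 = 0.32 in/h.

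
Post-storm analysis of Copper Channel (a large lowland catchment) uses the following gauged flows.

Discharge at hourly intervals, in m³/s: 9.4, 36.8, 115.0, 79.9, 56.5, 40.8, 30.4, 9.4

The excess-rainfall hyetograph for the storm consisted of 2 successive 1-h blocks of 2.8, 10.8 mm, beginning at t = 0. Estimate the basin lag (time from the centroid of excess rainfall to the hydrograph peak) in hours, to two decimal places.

Centroid of excess rainfall: t_c = Σ P_i·t̄_i / ΣP_i = 1.2941 h (block centres at 0.5, 1.5 h).
Hydrograph peak occurs at t = 2 h, so basin lag t_L = 2 − 1.2941 = 0.71 h.

t_L ≈ 0.71 h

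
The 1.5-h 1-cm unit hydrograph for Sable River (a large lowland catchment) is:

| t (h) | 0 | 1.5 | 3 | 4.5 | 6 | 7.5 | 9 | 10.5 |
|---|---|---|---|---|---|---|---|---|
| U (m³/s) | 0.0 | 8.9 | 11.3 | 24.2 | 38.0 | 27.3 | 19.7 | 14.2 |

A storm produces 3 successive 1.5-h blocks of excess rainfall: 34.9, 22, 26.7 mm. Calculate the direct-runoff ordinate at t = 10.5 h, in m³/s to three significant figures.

Q ≈ 166 m³/s

By discrete convolution, Q_j = Σ (P_i / 10 mm) · U_{j−i}.
At t = 10.5 h (j=7): Q = (34.9/10)·14.2 + (22/10)·19.7 + (26.7/10)·27.3 = 166 m³/s.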